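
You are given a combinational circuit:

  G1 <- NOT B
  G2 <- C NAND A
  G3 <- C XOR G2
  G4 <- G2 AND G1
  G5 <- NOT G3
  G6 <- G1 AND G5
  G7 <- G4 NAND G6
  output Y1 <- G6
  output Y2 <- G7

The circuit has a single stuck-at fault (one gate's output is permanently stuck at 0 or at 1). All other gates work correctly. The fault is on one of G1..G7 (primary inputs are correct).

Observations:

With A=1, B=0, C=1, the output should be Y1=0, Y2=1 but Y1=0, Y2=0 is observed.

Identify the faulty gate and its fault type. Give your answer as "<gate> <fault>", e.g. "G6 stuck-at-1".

G7 stuck-at-0

Fault-free values for test 1 (A=1, B=0, C=1): G1=1, G2=0, G3=1, G4=0, G5=0, G6=0, G7=1, giving Y1=0, Y2=1. Observed Y1=0, Y2=0.
Test 1: faults giving observed Y1=0, Y2=0 are {G7 stuck-at-0}.
Only G7 stuck-at-0 is consistent with every test.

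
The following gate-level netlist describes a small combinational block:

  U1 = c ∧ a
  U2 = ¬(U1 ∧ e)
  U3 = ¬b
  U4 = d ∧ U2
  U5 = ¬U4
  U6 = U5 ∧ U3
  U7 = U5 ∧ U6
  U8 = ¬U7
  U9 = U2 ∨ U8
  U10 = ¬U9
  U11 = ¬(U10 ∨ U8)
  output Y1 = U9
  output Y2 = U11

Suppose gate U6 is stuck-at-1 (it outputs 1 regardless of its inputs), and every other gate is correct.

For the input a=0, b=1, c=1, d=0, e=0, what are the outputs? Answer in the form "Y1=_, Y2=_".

Propagate with U6 forced: U1=0, U2=1, U3=0, U4=0, U5=1, U6=1 [stuck-at-1], U7=1, U8=0, U9=1, U10=0, U11=1.
So the outputs are Y1=1, Y2=1. (Without the fault they would be Y1=1, Y2=0.)

Y1=1, Y2=1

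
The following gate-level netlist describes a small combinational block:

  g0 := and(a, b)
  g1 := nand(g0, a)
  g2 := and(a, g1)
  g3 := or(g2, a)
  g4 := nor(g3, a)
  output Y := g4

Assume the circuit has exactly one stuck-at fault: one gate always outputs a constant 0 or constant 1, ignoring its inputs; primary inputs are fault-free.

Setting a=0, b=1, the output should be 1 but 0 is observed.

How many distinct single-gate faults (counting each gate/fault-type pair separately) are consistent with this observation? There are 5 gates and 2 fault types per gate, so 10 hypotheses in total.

Fault-free: g0=0, g1=1, g2=0, g3=0, g4=1 → 1. Observed 0.
  g0 stuck-at-0: output 1 ✗
  g0 stuck-at-1: output 1 ✗
  g1 stuck-at-0: output 1 ✗
  g1 stuck-at-1: output 1 ✗
  g2 stuck-at-0: output 1 ✗
  g2 stuck-at-1: output 0 ✓
  g3 stuck-at-0: output 1 ✗
  g3 stuck-at-1: output 0 ✓
  g4 stuck-at-0: output 0 ✓
  g4 stuck-at-1: output 1 ✗
Consistent faults: {g2 stuck-at-1, g3 stuck-at-1, g4 stuck-at-0} — 3 in all.

3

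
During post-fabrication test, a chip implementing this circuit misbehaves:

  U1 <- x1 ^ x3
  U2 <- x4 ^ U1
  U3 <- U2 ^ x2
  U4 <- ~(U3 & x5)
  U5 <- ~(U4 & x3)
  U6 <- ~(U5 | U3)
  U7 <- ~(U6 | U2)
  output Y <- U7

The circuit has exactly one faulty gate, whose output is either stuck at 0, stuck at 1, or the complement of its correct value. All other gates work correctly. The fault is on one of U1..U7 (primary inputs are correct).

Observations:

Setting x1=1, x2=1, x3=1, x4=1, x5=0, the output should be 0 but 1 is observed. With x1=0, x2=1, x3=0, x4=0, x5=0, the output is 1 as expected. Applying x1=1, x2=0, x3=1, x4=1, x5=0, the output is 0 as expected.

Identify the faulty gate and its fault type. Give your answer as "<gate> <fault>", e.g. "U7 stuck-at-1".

Fault-free values for test 1 (x1=1, x2=1, x3=1, x4=1, x5=0): U1=0, U2=1, U3=0, U4=1, U5=0, U6=1, U7=0, giving Y=0. Observed 1.
Test 1: faults giving observed 1 are {U1 stuck-at-1, U1 inverted output, U2 stuck-at-0, U2 inverted output, U7 stuck-at-1, U7 inverted output}.
Test 2 (x1=0, x2=1, x3=0, x4=0, x5=0): fault-free U1=0, U2=0, U3=1, U4=1, U5=1, U6=0, U7=1 → 1; observed 1. Eliminates U1 stuck-at-1, U1 inverted output, U2 inverted output, U7 inverted output.
Test 3 (x1=1, x2=0, x3=1, x4=1, x5=0): fault-free U1=0, U2=1, U3=1, U4=1, U5=0, U6=0, U7=0 → 0; observed 0. Eliminates U7 stuck-at-1.
Only U2 stuck-at-0 is consistent with every test.

U2 stuck-at-0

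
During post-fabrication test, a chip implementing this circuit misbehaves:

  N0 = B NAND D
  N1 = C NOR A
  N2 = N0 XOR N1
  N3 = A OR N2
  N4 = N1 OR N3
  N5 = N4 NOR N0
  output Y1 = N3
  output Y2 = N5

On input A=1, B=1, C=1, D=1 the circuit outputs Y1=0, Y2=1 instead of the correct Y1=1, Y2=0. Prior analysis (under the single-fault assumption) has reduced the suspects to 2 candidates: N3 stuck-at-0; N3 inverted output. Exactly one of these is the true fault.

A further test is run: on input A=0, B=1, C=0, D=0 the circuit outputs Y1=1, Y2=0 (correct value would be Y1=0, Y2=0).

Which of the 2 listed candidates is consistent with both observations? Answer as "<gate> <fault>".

Evaluate each candidate on input A=0, B=1, C=0, D=0:
  N3 stuck-at-0: N0=1, N1=1, N2=0, N3=0 [stuck-at-0], N4=1, N5=0 → Y1=0, Y2=0 — eliminated
  N3 inverted output: N0=1, N1=1, N2=0, N3=1 [inverted output], N4=1, N5=0 → Y1=1, Y2=0 — matches
Only N3 inverted output reproduces the observed Y1=1, Y2=0.

N3 inverted output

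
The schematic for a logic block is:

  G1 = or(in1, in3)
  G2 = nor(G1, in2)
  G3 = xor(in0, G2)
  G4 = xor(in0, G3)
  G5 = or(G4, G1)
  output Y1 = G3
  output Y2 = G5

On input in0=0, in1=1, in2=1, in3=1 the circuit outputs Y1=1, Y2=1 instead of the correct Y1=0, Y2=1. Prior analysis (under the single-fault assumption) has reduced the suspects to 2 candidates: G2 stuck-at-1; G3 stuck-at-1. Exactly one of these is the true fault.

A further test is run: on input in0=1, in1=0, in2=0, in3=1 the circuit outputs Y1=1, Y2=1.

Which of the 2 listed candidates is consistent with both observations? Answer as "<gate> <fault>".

G3 stuck-at-1

Evaluate each candidate on input in0=1, in1=0, in2=0, in3=1:
  G2 stuck-at-1: G1=1, G2=1 [stuck-at-1], G3=0, G4=1, G5=1 → Y1=0, Y2=1 — eliminated
  G3 stuck-at-1: G1=1, G2=0, G3=1 [stuck-at-1], G4=0, G5=1 → Y1=1, Y2=1 — matches
Only G3 stuck-at-1 reproduces the observed Y1=1, Y2=1.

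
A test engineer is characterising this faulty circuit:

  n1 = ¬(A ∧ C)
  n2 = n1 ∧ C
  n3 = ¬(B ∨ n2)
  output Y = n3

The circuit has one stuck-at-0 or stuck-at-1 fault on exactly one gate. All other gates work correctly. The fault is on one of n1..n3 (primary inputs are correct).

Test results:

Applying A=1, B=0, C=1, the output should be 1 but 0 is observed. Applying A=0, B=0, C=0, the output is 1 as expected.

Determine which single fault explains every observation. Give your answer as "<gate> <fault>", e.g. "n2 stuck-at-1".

Fault-free values for test 1 (A=1, B=0, C=1): n1=0, n2=0, n3=1, giving Y=1. Observed 0.
Test 1: faults giving observed 0 are {n1 stuck-at-1, n2 stuck-at-1, n3 stuck-at-0}.
Test 2 (A=0, B=0, C=0): fault-free n1=1, n2=0, n3=1 → 1; observed 1. Eliminates n2 stuck-at-1, n3 stuck-at-0.
Only n1 stuck-at-1 is consistent with every test.

n1 stuck-at-1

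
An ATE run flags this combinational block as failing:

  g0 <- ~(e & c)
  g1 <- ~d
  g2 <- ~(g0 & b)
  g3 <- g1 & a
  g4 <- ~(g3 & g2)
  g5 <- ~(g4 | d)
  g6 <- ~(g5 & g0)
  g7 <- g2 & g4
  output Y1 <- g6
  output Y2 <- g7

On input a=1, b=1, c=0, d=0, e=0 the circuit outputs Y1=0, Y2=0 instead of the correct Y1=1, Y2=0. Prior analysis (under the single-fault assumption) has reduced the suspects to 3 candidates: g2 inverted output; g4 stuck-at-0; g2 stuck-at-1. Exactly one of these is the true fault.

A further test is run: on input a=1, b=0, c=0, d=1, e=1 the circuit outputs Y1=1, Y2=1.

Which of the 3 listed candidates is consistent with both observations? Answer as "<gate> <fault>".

Evaluate each candidate on input a=1, b=0, c=0, d=1, e=1:
  g2 inverted output: g0=1, g1=0, g2=0 [inverted output], g3=0, g4=1, g5=0, g6=1, g7=0 → Y1=1, Y2=0 — eliminated
  g4 stuck-at-0: g0=1, g1=0, g2=1, g3=0, g4=0 [stuck-at-0], g5=0, g6=1, g7=0 → Y1=1, Y2=0 — eliminated
  g2 stuck-at-1: g0=1, g1=0, g2=1 [stuck-at-1], g3=0, g4=1, g5=0, g6=1, g7=1 → Y1=1, Y2=1 — matches
Only g2 stuck-at-1 reproduces the observed Y1=1, Y2=1.

g2 stuck-at-1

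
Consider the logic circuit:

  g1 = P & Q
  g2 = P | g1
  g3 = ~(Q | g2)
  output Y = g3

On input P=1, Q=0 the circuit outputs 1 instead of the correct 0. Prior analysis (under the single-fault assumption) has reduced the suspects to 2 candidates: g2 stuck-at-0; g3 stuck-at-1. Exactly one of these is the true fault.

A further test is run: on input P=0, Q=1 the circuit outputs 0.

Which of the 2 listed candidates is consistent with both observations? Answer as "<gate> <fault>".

Evaluate each candidate on input P=0, Q=1:
  g2 stuck-at-0: g1=0, g2=0 [stuck-at-0], g3=0 → 0 — matches
  g3 stuck-at-1: g1=0, g2=0, g3=1 [stuck-at-1] → 1 — eliminated
Only g2 stuck-at-0 reproduces the observed 0.

g2 stuck-at-0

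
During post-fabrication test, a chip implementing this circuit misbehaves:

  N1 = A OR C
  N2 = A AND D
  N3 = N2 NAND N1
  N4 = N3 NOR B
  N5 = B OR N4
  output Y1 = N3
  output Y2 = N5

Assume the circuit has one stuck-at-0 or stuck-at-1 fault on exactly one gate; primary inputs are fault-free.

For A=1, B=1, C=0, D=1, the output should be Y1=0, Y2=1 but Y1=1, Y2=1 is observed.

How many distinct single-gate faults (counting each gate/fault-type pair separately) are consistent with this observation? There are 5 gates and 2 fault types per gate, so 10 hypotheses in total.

3

Fault-free: N1=1, N2=1, N3=0, N4=0, N5=1 → Y1=0, Y2=1. Observed Y1=1, Y2=1.
  N1 stuck-at-0: output Y1=1, Y2=1 ✓
  N1 stuck-at-1: output Y1=0, Y2=1 ✗
  N2 stuck-at-0: output Y1=1, Y2=1 ✓
  N2 stuck-at-1: output Y1=0, Y2=1 ✗
  N3 stuck-at-0: output Y1=0, Y2=1 ✗
  N3 stuck-at-1: output Y1=1, Y2=1 ✓
  N4 stuck-at-0: output Y1=0, Y2=1 ✗
  N4 stuck-at-1: output Y1=0, Y2=1 ✗
  N5 stuck-at-0: output Y1=0, Y2=0 ✗
  N5 stuck-at-1: output Y1=0, Y2=1 ✗
Consistent faults: {N1 stuck-at-0, N2 stuck-at-0, N3 stuck-at-1} — 3 in all.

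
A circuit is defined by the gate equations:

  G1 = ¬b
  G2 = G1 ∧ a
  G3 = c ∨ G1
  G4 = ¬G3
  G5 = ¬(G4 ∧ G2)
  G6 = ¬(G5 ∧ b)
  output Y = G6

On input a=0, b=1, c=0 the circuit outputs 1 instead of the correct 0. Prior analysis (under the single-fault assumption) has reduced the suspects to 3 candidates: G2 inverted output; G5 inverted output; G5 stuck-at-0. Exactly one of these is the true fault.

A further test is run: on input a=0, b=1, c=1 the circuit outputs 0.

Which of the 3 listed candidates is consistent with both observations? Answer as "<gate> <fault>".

Evaluate each candidate on input a=0, b=1, c=1:
  G2 inverted output: G1=0, G2=1 [inverted output], G3=1, G4=0, G5=1, G6=0 → 0 — matches
  G5 inverted output: G1=0, G2=0, G3=1, G4=0, G5=0 [inverted output], G6=1 → 1 — eliminated
  G5 stuck-at-0: G1=0, G2=0, G3=1, G4=0, G5=0 [stuck-at-0], G6=1 → 1 — eliminated
Only G2 inverted output reproduces the observed 0.

G2 inverted output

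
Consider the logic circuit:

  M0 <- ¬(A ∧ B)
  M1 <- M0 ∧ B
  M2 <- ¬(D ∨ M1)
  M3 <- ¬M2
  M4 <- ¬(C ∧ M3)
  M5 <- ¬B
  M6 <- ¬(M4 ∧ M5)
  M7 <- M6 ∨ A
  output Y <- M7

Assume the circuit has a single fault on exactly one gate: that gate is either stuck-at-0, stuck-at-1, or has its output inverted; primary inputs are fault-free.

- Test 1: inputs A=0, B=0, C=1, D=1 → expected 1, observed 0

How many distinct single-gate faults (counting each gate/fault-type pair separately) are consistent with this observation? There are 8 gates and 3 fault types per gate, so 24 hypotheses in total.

10

Fault-free: M0=1, M1=0, M2=0, M3=1, M4=0, M5=1, M6=1, M7=1 → 1. Observed 0.
  M0: none of the 3 fault types match ✗
  M1: none of the 3 fault types match ✗
  M2: stuck-at-1, inverted output ✓; others ✗
  M3: stuck-at-0, inverted output ✓; others ✗
  M4: stuck-at-1, inverted output ✓; others ✗
  M5: none of the 3 fault types match ✗
  M6: stuck-at-0, inverted output ✓; others ✗
  M7: stuck-at-0, inverted output ✓; others ✗
Consistent faults: {M2 stuck-at-1, M2 inverted output, M3 stuck-at-0, M3 inverted output, M4 stuck-at-1, M4 inverted output, M6 stuck-at-0, M6 inverted output, M7 stuck-at-0, M7 inverted output} — 10 in all.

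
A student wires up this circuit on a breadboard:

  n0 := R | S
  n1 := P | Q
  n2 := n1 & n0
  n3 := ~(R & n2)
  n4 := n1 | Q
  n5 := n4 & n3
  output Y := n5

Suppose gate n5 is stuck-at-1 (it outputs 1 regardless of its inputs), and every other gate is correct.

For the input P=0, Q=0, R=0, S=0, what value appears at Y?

1

Propagate with n5 forced: n0=0, n1=0, n2=0, n3=1, n4=0, n5=1 [stuck-at-1].
So Y = 1. (Without the fault it would be 0.)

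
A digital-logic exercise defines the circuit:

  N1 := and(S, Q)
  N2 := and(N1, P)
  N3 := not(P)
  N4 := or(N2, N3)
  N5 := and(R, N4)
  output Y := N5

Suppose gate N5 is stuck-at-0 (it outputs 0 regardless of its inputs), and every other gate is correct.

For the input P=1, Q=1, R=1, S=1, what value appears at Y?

Propagate with N5 forced: N1=1, N2=1, N3=0, N4=1, N5=0 [stuck-at-0].
So Y = 0. (Without the fault it would be 1.)

0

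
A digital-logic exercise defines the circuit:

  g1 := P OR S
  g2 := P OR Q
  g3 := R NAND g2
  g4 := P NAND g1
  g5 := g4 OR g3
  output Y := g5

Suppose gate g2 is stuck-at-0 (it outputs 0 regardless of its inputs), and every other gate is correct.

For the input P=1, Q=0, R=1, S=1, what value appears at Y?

1

Propagate with g2 forced: g1=1, g2=0 [stuck-at-0], g3=1, g4=0, g5=1.
So Y = 1. (Without the fault it would be 0.)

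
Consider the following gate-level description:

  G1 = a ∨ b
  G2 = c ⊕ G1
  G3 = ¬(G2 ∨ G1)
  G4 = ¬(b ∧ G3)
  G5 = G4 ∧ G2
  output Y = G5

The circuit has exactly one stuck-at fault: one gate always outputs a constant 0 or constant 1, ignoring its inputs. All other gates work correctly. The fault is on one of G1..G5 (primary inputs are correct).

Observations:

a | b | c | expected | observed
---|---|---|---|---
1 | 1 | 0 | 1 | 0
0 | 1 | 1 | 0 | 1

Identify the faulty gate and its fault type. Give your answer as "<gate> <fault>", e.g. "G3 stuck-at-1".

G1 stuck-at-0

Fault-free values for test 1 (a=1, b=1, c=0): G1=1, G2=1, G3=0, G4=1, G5=1, giving Y=1. Observed 0.
Test 1: faults giving observed 0 are {G1 stuck-at-0, G2 stuck-at-0, G3 stuck-at-1, G4 stuck-at-0, G5 stuck-at-0}.
Test 2 (a=0, b=1, c=1): fault-free G1=1, G2=0, G3=0, G4=1, G5=0 → 0; observed 1. Eliminates G2 stuck-at-0, G3 stuck-at-1, G4 stuck-at-0, G5 stuck-at-0.
Only G1 stuck-at-0 is consistent with every test.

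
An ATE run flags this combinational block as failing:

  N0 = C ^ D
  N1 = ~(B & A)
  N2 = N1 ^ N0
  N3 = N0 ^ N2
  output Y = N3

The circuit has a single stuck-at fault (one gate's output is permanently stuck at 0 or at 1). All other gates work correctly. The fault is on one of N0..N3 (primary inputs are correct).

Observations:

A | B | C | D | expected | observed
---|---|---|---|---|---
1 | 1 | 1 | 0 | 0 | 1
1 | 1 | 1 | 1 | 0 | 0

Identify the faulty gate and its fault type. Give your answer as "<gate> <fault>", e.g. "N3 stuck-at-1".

N2 stuck-at-0

Fault-free values for test 1 (A=1, B=1, C=1, D=0): N0=1, N1=0, N2=1, N3=0, giving Y=0. Observed 1.
Test 1: faults giving observed 1 are {N1 stuck-at-1, N2 stuck-at-0, N3 stuck-at-1}.
Test 2 (A=1, B=1, C=1, D=1): fault-free N0=0, N1=0, N2=0, N3=0 → 0; observed 0. Eliminates N1 stuck-at-1, N3 stuck-at-1.
Only N2 stuck-at-0 is consistent with every test.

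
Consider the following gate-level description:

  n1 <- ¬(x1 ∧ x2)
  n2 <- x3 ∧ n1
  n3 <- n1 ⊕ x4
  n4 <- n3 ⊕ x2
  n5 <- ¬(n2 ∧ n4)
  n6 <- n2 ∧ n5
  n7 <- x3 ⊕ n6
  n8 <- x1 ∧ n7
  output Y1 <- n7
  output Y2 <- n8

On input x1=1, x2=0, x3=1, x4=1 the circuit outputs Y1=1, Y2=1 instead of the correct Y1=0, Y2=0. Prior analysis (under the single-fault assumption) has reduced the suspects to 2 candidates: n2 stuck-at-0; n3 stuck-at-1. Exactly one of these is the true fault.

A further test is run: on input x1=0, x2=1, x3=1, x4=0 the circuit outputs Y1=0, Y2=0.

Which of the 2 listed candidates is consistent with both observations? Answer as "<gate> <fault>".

n3 stuck-at-1

Evaluate each candidate on input x1=0, x2=1, x3=1, x4=0:
  n2 stuck-at-0: n1=1, n2=0 [stuck-at-0], n3=1, n4=0, n5=1, n6=0, n7=1, n8=0 → Y1=1, Y2=0 — eliminated
  n3 stuck-at-1: n1=1, n2=1, n3=1 [stuck-at-1], n4=0, n5=1, n6=1, n7=0, n8=0 → Y1=0, Y2=0 — matches
Only n3 stuck-at-1 reproduces the observed Y1=0, Y2=0.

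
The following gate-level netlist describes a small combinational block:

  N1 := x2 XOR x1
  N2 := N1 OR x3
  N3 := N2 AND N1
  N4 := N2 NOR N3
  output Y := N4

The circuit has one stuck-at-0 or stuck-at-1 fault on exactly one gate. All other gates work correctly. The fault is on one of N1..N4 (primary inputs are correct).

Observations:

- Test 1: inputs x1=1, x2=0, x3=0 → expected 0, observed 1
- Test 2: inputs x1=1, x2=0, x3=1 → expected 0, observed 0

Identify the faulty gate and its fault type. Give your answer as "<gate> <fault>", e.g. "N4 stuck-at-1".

N1 stuck-at-0

Fault-free values for test 1 (x1=1, x2=0, x3=0): N1=1, N2=1, N3=1, N4=0, giving Y=0. Observed 1.
Test 1: faults giving observed 1 are {N1 stuck-at-0, N2 stuck-at-0, N4 stuck-at-1}.
Test 2 (x1=1, x2=0, x3=1): fault-free N1=1, N2=1, N3=1, N4=0 → 0; observed 0. Eliminates N2 stuck-at-0, N4 stuck-at-1.
Only N1 stuck-at-0 is consistent with every test.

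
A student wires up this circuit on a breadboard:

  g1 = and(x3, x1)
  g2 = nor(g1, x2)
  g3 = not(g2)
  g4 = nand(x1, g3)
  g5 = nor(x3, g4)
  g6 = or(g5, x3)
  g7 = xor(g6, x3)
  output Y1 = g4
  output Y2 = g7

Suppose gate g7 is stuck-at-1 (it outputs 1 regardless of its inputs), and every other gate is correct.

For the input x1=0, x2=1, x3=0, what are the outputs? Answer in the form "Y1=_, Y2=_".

Y1=1, Y2=1

Propagate with g7 forced: g1=0, g2=0, g3=1, g4=1, g5=0, g6=0, g7=1 [stuck-at-1].
So the outputs are Y1=1, Y2=1. (Without the fault they would be Y1=1, Y2=0.)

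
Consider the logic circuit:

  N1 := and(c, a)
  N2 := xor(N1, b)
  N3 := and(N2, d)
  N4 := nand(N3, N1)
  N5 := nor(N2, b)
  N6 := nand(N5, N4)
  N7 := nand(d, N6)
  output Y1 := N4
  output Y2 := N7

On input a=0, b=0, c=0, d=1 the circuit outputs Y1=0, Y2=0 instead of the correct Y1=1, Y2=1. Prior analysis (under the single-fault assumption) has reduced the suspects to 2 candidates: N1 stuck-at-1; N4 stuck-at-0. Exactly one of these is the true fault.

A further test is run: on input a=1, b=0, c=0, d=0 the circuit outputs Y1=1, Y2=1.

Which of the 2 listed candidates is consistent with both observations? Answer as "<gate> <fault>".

N1 stuck-at-1

Evaluate each candidate on input a=1, b=0, c=0, d=0:
  N1 stuck-at-1: N1=1 [stuck-at-1], N2=1, N3=0, N4=1, N5=0, N6=1, N7=1 → Y1=1, Y2=1 — matches
  N4 stuck-at-0: N1=0, N2=0, N3=0, N4=0 [stuck-at-0], N5=1, N6=1, N7=1 → Y1=0, Y2=1 — eliminated
Only N1 stuck-at-1 reproduces the observed Y1=1, Y2=1.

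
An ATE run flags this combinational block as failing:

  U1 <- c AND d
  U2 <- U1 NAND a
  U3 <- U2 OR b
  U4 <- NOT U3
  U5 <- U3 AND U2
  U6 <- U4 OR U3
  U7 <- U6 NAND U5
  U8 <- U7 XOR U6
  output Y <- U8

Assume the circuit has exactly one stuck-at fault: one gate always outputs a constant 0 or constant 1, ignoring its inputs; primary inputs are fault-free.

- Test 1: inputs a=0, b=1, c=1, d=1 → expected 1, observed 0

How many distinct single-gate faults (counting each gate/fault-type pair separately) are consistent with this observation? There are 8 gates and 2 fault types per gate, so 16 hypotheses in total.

Fault-free: U1=1, U2=1, U3=1, U4=0, U5=1, U6=1, U7=0, U8=1 → 1. Observed 0.
  U1: none of the 2 fault types match ✗
  U2: stuck-at-0 ✓; others ✗
  U3: stuck-at-0 ✓; others ✗
  U4: none of the 2 fault types match ✗
  U5: stuck-at-0 ✓; others ✗
  U6: none of the 2 fault types match ✗
  U7: stuck-at-1 ✓; others ✗
  U8: stuck-at-0 ✓; others ✗
Consistent faults: {U2 stuck-at-0, U3 stuck-at-0, U5 stuck-at-0, U7 stuck-at-1, U8 stuck-at-0} — 5 in all.

5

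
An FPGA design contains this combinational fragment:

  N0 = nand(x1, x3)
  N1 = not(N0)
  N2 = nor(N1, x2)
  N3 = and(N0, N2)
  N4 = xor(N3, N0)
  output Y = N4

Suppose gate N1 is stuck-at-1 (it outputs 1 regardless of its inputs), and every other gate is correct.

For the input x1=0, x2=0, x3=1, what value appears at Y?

Propagate with N1 forced: N0=1, N1=1 [stuck-at-1], N2=0, N3=0, N4=1.
So Y = 1. (Without the fault it would be 0.)

1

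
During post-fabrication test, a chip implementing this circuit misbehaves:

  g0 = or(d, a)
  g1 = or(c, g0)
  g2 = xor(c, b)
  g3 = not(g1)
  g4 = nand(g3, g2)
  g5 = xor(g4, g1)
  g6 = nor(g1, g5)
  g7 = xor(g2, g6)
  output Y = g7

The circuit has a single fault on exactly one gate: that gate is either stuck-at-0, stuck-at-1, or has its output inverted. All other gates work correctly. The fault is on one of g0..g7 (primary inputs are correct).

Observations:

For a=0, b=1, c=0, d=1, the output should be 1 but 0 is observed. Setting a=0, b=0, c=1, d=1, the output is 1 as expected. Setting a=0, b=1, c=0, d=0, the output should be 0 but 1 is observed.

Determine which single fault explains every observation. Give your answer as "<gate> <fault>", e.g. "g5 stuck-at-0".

g0 inverted output

Fault-free values for test 1 (a=0, b=1, c=0, d=1): g0=1, g1=1, g2=1, g3=0, g4=1, g5=0, g6=0, g7=1, giving Y=1. Observed 0.
Test 1: faults giving observed 0 are {g0 stuck-at-0, g0 inverted output, g1 stuck-at-0, g1 inverted output, g2 stuck-at-0, g2 inverted output, g6 stuck-at-1, g6 inverted output, g7 stuck-at-0, g7 inverted output}.
Test 2 (a=0, b=0, c=1, d=1): fault-free g0=1, g1=1, g2=1, g3=0, g4=1, g5=0, g6=0, g7=1 → 1; observed 1. Eliminates g1 stuck-at-0, g1 inverted output, g2 stuck-at-0, g2 inverted output, g6 stuck-at-1, g6 inverted output, g7 stuck-at-0, g7 inverted output.
Test 3 (a=0, b=1, c=0, d=0): fault-free g0=0, g1=0, g2=1, g3=1, g4=0, g5=0, g6=1, g7=0 → 0; observed 1. Eliminates g0 stuck-at-0.
Only g0 inverted output is consistent with every test.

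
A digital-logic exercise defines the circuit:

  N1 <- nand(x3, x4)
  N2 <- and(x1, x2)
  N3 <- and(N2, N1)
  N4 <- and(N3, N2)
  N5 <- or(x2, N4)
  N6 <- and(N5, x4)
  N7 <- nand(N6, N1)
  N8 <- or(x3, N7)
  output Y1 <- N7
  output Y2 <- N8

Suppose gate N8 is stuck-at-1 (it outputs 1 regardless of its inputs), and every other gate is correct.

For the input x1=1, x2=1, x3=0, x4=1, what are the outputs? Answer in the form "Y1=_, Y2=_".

Propagate with N8 forced: N1=1, N2=1, N3=1, N4=1, N5=1, N6=1, N7=0, N8=1 [stuck-at-1].
So the outputs are Y1=0, Y2=1. (Without the fault they would be Y1=0, Y2=0.)

Y1=0, Y2=1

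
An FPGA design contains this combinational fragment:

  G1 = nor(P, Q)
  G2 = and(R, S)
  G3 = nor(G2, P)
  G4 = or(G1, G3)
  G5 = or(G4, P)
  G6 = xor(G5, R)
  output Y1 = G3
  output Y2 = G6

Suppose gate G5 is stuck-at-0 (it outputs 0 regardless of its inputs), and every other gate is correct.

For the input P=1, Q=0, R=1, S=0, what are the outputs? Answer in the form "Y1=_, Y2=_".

Y1=0, Y2=1

Propagate with G5 forced: G1=0, G2=0, G3=0, G4=0, G5=0 [stuck-at-0], G6=1.
So the outputs are Y1=0, Y2=1. (Without the fault they would be Y1=0, Y2=0.)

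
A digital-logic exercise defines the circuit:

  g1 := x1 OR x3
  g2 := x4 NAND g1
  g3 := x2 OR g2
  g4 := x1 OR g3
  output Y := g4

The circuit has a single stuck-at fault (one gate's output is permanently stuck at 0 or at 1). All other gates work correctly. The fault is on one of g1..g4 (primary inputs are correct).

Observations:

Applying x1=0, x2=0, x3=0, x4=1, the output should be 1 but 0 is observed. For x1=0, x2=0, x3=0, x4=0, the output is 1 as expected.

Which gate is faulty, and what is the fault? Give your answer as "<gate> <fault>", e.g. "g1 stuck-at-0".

g1 stuck-at-1

Fault-free values for test 1 (x1=0, x2=0, x3=0, x4=1): g1=0, g2=1, g3=1, g4=1, giving Y=1. Observed 0.
Test 1: faults giving observed 0 are {g1 stuck-at-1, g2 stuck-at-0, g3 stuck-at-0, g4 stuck-at-0}.
Test 2 (x1=0, x2=0, x3=0, x4=0): fault-free g1=0, g2=1, g3=1, g4=1 → 1; observed 1. Eliminates g2 stuck-at-0, g3 stuck-at-0, g4 stuck-at-0.
Only g1 stuck-at-1 is consistent with every test.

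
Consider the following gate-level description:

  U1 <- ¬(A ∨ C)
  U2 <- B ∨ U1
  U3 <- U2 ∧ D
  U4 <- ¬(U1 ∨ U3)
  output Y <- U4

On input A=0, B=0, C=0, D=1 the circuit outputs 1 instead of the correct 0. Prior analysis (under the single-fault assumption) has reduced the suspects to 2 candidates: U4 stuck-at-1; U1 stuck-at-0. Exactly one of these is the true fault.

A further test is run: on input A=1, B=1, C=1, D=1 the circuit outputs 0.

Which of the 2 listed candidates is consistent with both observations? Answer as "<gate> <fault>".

Evaluate each candidate on input A=1, B=1, C=1, D=1:
  U4 stuck-at-1: U1=0, U2=1, U3=1, U4=1 [stuck-at-1] → 1 — eliminated
  U1 stuck-at-0: U1=0 [stuck-at-0], U2=1, U3=1, U4=0 → 0 — matches
Only U1 stuck-at-0 reproduces the observed 0.

U1 stuck-at-0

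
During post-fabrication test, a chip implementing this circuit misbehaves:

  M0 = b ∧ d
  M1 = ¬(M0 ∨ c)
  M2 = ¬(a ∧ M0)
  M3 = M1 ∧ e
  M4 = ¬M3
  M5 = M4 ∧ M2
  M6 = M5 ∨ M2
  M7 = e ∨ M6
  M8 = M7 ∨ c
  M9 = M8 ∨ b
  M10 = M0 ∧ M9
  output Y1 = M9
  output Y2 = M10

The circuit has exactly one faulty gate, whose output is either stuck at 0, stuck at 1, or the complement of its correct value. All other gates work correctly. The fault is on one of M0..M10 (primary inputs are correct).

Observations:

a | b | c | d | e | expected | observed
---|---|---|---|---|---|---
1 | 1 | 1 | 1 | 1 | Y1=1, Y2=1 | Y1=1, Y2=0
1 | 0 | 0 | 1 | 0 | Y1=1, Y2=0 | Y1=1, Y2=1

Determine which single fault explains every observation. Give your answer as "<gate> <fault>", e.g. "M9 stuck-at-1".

M10 inverted output

Fault-free values for test 1 (a=1, b=1, c=1, d=1, e=1): M0=1, M1=0, M2=0, M3=0, M4=1, M5=0, M6=0, M7=1, M8=1, M9=1, M10=1, giving Y1=1, Y2=1. Observed Y1=1, Y2=0.
Test 1: faults giving observed Y1=1, Y2=0 are {M0 stuck-at-0, M0 inverted output, M10 stuck-at-0, M10 inverted output}.
Test 2 (a=1, b=0, c=0, d=1, e=0): fault-free M0=0, M1=1, M2=1, M3=0, M4=1, M5=1, M6=1, M7=1, M8=1, M9=1, M10=0 → Y1=1, Y2=0; observed Y1=1, Y2=1. Eliminates M0 stuck-at-0, M0 inverted output, M10 stuck-at-0.
Only M10 inverted output is consistent with every test.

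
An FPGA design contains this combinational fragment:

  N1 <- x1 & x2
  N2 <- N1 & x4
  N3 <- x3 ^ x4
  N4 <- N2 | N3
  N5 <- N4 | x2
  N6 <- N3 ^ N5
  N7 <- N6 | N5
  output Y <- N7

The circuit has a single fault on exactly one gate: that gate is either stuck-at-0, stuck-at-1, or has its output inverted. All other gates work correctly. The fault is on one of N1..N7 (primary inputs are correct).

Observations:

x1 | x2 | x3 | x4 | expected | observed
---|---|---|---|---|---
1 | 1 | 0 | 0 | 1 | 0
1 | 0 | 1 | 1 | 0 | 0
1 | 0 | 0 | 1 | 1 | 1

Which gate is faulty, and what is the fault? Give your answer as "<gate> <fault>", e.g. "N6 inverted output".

N5 stuck-at-0

Fault-free values for test 1 (x1=1, x2=1, x3=0, x4=0): N1=1, N2=0, N3=0, N4=0, N5=1, N6=1, N7=1, giving Y=1. Observed 0.
Test 1: faults giving observed 0 are {N5 stuck-at-0, N5 inverted output, N7 stuck-at-0, N7 inverted output}.
Test 2 (x1=1, x2=0, x3=1, x4=1): fault-free N1=0, N2=0, N3=0, N4=0, N5=0, N6=0, N7=0 → 0; observed 0. Eliminates N5 inverted output, N7 inverted output.
Test 3 (x1=1, x2=0, x3=0, x4=1): fault-free N1=0, N2=0, N3=1, N4=1, N5=1, N6=0, N7=1 → 1; observed 1. Eliminates N7 stuck-at-0.
Only N5 stuck-at-0 is consistent with every test.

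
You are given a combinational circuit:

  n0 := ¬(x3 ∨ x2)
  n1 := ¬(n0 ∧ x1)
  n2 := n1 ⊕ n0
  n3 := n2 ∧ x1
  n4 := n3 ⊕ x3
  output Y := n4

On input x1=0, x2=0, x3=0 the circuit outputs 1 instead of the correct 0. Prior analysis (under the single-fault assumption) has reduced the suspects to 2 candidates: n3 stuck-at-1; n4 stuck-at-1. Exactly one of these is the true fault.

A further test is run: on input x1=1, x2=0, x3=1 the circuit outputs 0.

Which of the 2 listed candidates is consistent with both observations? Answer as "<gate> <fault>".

n3 stuck-at-1

Evaluate each candidate on input x1=1, x2=0, x3=1:
  n3 stuck-at-1: n0=0, n1=1, n2=1, n3=1 [stuck-at-1], n4=0 → 0 — matches
  n4 stuck-at-1: n0=0, n1=1, n2=1, n3=1, n4=1 [stuck-at-1] → 1 — eliminated
Only n3 stuck-at-1 reproduces the observed 0.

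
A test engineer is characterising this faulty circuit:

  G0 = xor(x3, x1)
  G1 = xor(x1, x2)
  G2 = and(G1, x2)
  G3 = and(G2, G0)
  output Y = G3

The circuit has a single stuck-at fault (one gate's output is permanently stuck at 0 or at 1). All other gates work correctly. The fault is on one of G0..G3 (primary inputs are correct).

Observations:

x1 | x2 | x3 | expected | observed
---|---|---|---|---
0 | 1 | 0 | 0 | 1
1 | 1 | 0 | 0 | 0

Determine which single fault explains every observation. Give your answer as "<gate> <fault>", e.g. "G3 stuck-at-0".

G0 stuck-at-1

Fault-free values for test 1 (x1=0, x2=1, x3=0): G0=0, G1=1, G2=1, G3=0, giving Y=0. Observed 1.
Test 1: faults giving observed 1 are {G0 stuck-at-1, G3 stuck-at-1}.
Test 2 (x1=1, x2=1, x3=0): fault-free G0=1, G1=0, G2=0, G3=0 → 0; observed 0. Eliminates G3 stuck-at-1.
Only G0 stuck-at-1 is consistent with every test.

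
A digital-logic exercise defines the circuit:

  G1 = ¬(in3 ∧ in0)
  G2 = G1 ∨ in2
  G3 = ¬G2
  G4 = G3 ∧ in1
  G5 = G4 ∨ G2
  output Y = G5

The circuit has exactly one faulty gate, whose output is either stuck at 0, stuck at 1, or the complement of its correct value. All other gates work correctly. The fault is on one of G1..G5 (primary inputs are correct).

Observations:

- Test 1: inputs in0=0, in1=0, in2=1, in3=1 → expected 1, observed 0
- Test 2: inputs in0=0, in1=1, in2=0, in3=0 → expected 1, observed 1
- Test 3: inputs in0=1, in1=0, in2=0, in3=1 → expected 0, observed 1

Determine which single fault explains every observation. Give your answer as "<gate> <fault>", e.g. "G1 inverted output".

Fault-free values for test 1 (in0=0, in1=0, in2=1, in3=1): G1=1, G2=1, G3=0, G4=0, G5=1, giving Y=1. Observed 0.
Test 1: faults giving observed 0 are {G2 stuck-at-0, G2 inverted output, G5 stuck-at-0, G5 inverted output}.
Test 2 (in0=0, in1=1, in2=0, in3=0): fault-free G1=1, G2=1, G3=0, G4=0, G5=1 → 1; observed 1. Eliminates G5 stuck-at-0, G5 inverted output.
Test 3 (in0=1, in1=0, in2=0, in3=1): fault-free G1=0, G2=0, G3=1, G4=0, G5=0 → 0; observed 1. Eliminates G2 stuck-at-0.
Only G2 inverted output is consistent with every test.

G2 inverted output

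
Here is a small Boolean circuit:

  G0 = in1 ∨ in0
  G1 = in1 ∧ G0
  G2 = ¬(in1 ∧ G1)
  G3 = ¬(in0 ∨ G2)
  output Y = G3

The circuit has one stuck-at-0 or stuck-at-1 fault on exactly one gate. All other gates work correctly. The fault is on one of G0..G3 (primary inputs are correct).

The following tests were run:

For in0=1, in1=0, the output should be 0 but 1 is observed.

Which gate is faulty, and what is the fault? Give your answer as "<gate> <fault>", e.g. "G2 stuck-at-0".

G3 stuck-at-1

Fault-free values for test 1 (in0=1, in1=0): G0=1, G1=0, G2=1, G3=0, giving Y=0. Observed 1.
Test 1: faults giving observed 1 are {G3 stuck-at-1}.
Only G3 stuck-at-1 is consistent with every test.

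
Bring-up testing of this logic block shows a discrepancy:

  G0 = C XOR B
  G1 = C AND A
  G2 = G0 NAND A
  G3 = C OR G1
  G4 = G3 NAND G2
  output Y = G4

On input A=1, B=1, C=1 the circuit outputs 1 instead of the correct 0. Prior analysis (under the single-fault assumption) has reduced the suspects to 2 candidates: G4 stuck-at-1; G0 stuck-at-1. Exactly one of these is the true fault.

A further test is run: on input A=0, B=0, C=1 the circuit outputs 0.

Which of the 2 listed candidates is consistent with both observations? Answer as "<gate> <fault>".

G0 stuck-at-1

Evaluate each candidate on input A=0, B=0, C=1:
  G4 stuck-at-1: G0=1, G1=0, G2=1, G3=1, G4=1 [stuck-at-1] → 1 — eliminated
  G0 stuck-at-1: G0=1 [stuck-at-1], G1=0, G2=1, G3=1, G4=0 → 0 — matches
Only G0 stuck-at-1 reproduces the observed 0.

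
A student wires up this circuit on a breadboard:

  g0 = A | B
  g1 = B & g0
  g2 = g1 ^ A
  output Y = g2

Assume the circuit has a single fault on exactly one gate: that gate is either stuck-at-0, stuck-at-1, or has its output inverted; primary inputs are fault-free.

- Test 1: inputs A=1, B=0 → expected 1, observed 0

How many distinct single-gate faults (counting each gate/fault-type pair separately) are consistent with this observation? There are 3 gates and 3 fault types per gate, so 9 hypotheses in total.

4

Fault-free: g0=1, g1=0, g2=1 → 1. Observed 0.
  g0 stuck-at-0: output 1 ✗
  g0 stuck-at-1: output 1 ✗
  g0 inverted output: output 1 ✗
  g1 stuck-at-0: output 1 ✗
  g1 stuck-at-1: output 0 ✓
  g1 inverted output: output 0 ✓
  g2 stuck-at-0: output 0 ✓
  g2 stuck-at-1: output 1 ✗
  g2 inverted output: output 0 ✓
Consistent faults: {g1 stuck-at-1, g1 inverted output, g2 stuck-at-0, g2 inverted output} — 4 in all.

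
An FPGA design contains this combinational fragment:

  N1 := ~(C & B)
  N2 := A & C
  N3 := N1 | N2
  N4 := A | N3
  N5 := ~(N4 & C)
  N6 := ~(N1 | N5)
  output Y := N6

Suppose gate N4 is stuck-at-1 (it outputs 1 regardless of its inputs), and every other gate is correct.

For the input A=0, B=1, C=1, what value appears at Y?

Propagate with N4 forced: N1=0, N2=0, N3=0, N4=1 [stuck-at-1], N5=0, N6=1.
So Y = 1. (Without the fault it would be 0.)

1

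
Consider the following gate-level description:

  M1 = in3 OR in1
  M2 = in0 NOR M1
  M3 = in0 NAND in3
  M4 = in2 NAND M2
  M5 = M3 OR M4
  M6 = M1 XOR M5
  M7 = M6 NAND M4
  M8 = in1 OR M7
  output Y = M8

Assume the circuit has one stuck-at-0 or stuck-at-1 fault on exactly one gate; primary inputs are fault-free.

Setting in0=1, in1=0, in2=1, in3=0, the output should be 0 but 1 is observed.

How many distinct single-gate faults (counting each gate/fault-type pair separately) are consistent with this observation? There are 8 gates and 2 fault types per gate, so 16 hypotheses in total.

Fault-free: M1=0, M2=0, M3=1, M4=1, M5=1, M6=1, M7=0, M8=0 → 0. Observed 1.
  M1: stuck-at-1 ✓; others ✗
  M2: stuck-at-1 ✓; others ✗
  M3: none of the 2 fault types match ✗
  M4: stuck-at-0 ✓; others ✗
  M5: stuck-at-0 ✓; others ✗
  M6: stuck-at-0 ✓; others ✗
  M7: stuck-at-1 ✓; others ✗
  M8: stuck-at-1 ✓; others ✗
Consistent faults: {M1 stuck-at-1, M2 stuck-at-1, M4 stuck-at-0, M5 stuck-at-0, M6 stuck-at-0, M7 stuck-at-1, M8 stuck-at-1} — 7 in all.

7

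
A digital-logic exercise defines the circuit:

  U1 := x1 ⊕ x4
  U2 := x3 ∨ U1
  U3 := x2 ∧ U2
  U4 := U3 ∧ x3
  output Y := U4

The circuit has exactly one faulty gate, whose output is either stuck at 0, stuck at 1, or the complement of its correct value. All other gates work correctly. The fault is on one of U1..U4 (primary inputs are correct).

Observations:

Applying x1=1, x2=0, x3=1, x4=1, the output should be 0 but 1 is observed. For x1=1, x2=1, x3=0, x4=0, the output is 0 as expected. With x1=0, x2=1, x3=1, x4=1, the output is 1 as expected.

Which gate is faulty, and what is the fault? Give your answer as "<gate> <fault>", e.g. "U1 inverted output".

Fault-free values for test 1 (x1=1, x2=0, x3=1, x4=1): U1=0, U2=1, U3=0, U4=0, giving Y=0. Observed 1.
Test 1: faults giving observed 1 are {U3 stuck-at-1, U3 inverted output, U4 stuck-at-1, U4 inverted output}.
Test 2 (x1=1, x2=1, x3=0, x4=0): fault-free U1=1, U2=1, U3=1, U4=0 → 0; observed 0. Eliminates U4 stuck-at-1, U4 inverted output.
Test 3 (x1=0, x2=1, x3=1, x4=1): fault-free U1=1, U2=1, U3=1, U4=1 → 1; observed 1. Eliminates U3 inverted output.
Only U3 stuck-at-1 is consistent with every test.

U3 stuck-at-1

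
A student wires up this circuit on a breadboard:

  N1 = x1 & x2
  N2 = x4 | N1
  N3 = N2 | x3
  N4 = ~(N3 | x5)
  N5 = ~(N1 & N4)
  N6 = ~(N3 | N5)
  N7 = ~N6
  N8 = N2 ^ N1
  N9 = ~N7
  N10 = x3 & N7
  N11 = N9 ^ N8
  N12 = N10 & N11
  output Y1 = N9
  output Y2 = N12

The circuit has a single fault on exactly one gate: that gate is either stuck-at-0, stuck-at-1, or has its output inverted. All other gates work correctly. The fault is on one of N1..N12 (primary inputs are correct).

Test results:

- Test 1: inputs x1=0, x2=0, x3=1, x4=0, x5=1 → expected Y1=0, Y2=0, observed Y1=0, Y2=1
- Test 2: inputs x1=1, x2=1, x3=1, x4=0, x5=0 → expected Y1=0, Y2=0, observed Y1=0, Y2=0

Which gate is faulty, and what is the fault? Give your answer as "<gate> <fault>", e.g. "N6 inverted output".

Fault-free values for test 1 (x1=0, x2=0, x3=1, x4=0, x5=1): N1=0, N2=0, N3=1, N4=0, N5=1, N6=0, N7=1, N8=0, N9=0, N10=1, N11=0, N12=0, giving Y1=0, Y2=0. Observed Y1=0, Y2=1.
Test 1: faults giving observed Y1=0, Y2=1 are {N2 stuck-at-1, N2 inverted output, N8 stuck-at-1, N8 inverted output, N11 stuck-at-1, N11 inverted output, N12 stuck-at-1, N12 inverted output}.
Test 2 (x1=1, x2=1, x3=1, x4=0, x5=0): fault-free N1=1, N2=1, N3=1, N4=0, N5=1, N6=0, N7=1, N8=0, N9=0, N10=1, N11=0, N12=0 → Y1=0, Y2=0; observed Y1=0, Y2=0. Eliminates N2 inverted output, N8 stuck-at-1, N8 inverted output, N11 stuck-at-1, N11 inverted output, N12 stuck-at-1, N12 inverted output.
Only N2 stuck-at-1 is consistent with every test.

N2 stuck-at-1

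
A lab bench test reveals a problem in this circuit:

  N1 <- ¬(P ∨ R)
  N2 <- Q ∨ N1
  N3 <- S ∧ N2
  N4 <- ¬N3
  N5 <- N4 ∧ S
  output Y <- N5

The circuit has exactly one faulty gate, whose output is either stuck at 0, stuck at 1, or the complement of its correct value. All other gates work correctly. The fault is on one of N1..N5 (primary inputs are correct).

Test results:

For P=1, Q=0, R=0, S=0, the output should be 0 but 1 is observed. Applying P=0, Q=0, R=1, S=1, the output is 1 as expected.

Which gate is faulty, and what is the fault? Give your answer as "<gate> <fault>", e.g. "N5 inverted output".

N5 stuck-at-1

Fault-free values for test 1 (P=1, Q=0, R=0, S=0): N1=0, N2=0, N3=0, N4=1, N5=0, giving Y=0. Observed 1.
Test 1: faults giving observed 1 are {N5 stuck-at-1, N5 inverted output}.
Test 2 (P=0, Q=0, R=1, S=1): fault-free N1=0, N2=0, N3=0, N4=1, N5=1 → 1; observed 1. Eliminates N5 inverted output.
Only N5 stuck-at-1 is consistent with every test.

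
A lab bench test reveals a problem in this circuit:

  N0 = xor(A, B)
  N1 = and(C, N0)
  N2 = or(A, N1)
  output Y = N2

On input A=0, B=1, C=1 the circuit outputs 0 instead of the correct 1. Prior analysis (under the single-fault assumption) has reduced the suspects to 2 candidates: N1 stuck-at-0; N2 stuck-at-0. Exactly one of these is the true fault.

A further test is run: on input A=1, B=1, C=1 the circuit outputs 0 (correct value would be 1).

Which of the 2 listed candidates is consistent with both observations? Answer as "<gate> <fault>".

Evaluate each candidate on input A=1, B=1, C=1:
  N1 stuck-at-0: N0=0, N1=0 [stuck-at-0], N2=1 → 1 — eliminated
  N2 stuck-at-0: N0=0, N1=0, N2=0 [stuck-at-0] → 0 — matches
Only N2 stuck-at-0 reproduces the observed 0.

N2 stuck-at-0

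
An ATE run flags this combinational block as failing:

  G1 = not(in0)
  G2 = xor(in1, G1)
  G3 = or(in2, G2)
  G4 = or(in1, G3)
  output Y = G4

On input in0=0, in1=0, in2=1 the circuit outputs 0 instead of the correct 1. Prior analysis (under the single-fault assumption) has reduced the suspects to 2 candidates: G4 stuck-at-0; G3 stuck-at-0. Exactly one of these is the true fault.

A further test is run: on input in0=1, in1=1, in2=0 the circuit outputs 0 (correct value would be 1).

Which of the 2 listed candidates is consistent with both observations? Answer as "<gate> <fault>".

Evaluate each candidate on input in0=1, in1=1, in2=0:
  G4 stuck-at-0: G1=0, G2=1, G3=1, G4=0 [stuck-at-0] → 0 — matches
  G3 stuck-at-0: G1=0, G2=1, G3=0 [stuck-at-0], G4=1 → 1 — eliminated
Only G4 stuck-at-0 reproduces the observed 0.

G4 stuck-at-0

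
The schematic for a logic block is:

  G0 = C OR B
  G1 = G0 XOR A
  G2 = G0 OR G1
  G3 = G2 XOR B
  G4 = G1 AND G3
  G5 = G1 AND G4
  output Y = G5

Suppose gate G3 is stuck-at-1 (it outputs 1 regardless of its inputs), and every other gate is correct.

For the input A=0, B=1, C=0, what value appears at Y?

Propagate with G3 forced: G0=1, G1=1, G2=1, G3=1 [stuck-at-1], G4=1, G5=1.
So Y = 1. (Without the fault it would be 0.)

1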